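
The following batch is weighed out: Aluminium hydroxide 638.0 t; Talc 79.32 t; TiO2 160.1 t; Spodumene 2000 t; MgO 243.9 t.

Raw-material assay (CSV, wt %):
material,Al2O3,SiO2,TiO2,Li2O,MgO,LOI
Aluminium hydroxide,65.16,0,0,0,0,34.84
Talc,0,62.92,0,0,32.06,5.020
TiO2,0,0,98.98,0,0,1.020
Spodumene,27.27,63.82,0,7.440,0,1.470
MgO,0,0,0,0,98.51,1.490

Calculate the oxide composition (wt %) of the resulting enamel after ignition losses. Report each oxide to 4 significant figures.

Values along the way are printed (rounded to 4 significant digits) at each printed step; all arithmetic keeps full float precision through the solve — a single rounding produces each reported result — derived quantities are carried in full float precision (the yield, net glass mass, totals, the five compositions, ignition loss) using the weight values for 2860 t of glass, as quoted within the question or the answer.
Mass of each oxide from the mix:
  Al2O3: 638.0·0.6516 + 2000·0.2727 = 961.1 t
  SiO2: 79.32·0.6292 + 2000·0.6382 = 1326 t
  TiO2: 160.1·0.9898 = 158.5 t
  Li2O: 2000·0.07440 = 148.8 t
  MgO: 79.32·0.3206 + 243.9·0.9851 = 265.7 t
LOI: 638.0·0.3484 + 79.32·0.05020 + 160.1·0.01020 + 2000·0.01470 + 243.9·0.01490 = 260.9 t
Resulting glass, batch − LOI: 3121 − 260.9 = 2860 t (= the summed oxide contributions)
oxide / glass × 100 gives the wt %

Glass mass = 2860 t (batch 3121 − LOI 260.9).
Composition: Al2O3 33.60%, SiO2 46.37%, TiO2 5.540%, Li2O 5.202%, MgO 9.289%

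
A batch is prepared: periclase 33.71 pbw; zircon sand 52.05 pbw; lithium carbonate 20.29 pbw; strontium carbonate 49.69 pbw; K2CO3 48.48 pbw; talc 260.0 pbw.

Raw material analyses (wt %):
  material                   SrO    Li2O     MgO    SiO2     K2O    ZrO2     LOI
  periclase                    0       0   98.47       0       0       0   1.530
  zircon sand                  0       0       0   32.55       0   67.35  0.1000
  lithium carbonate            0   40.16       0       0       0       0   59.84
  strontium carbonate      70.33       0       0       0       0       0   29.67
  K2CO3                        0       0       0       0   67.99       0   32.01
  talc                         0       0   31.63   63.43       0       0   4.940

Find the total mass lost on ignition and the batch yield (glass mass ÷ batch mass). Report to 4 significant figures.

LOI loss = 55.81 pbw; glass = 408.4 pbw; yield = 87.98%

All internal work carries exact precision from start to finish; in-progress results are shown with 4-significant-figure rounding when written out. Each reported value is rounded just once — all derived quantities are recomputed at exact precision (the yield, the six compositions, the totals, glass mass, ignition loss) from the weighed amounts for 408.4 pbw of glass, as set out in problem or answer.
Loss on ignition, line by line:
  periclase: 33.71 × 0.01530 = 0.5158 pbw
  zircon sand: 52.05 × 0.001000 = 0.05205 pbw
  lithium carbonate: 20.29 × 0.5984 = 12.14 pbw
  strontium carbonate: 49.69 × 0.2967 = 14.74 pbw
  K2CO3: 48.48 × 0.3201 = 15.52 pbw
  talc: 260.0 × 0.04940 = 12.84 pbw
Total LOI = 55.81 pbw
Glass = batch − LOI = 464.2 − 55.81 = 408.4 pbw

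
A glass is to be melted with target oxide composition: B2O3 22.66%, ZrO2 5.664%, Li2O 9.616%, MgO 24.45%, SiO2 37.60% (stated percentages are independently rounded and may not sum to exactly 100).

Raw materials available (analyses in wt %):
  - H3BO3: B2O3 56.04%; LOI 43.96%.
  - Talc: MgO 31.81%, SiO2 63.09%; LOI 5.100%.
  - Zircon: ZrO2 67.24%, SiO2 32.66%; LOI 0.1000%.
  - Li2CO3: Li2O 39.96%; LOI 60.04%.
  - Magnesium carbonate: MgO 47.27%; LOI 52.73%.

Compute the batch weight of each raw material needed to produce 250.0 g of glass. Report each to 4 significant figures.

Exact precision is maintained throughout. Intermediates are printed, rounded to four significant figures, across the worked steps — exactly one rounding goes into each reported result; all derived quantities are carried in full float precision (glass mass, the yield, the five compositions, LOI, totals) from the batch weights at 250.0 g of glass, exactly as shown in question or answer.
Oxide-by-oxide targets in 250.0 g glass:
  B2O3: 22.66% × 250.0 = 56.65 g
  ZrO2: 5.664% × 250.0 = 14.16 g
  Li2O: 9.616% × 250.0 = 24.04 g
  MgO: 24.45% × 250.0 = 61.12 g
  SiO2: 37.60% × 250.0 = 94.00 g
Per-oxide balance check using the reported weights, for the quoted basis mass (delivered sums recover each target net of answer rounding effects):
  B2O3: 101.1·0.5604 = 56.66 g (target 56.65 g)
  ZrO2: 21.06·0.6724 = 14.16 g (target 14.16 g)
  Li2O: 60.16·0.3996 = 24.04 g (target 24.04 g)
  MgO: 138.1·0.3181 + 36.38·0.4727 = 61.13 g (target 61.12 g)
  SiO2: 138.1·0.6309 + 21.06·0.3266 = 94.01 g (target 94.00 g)
Mass balance on the glass: total charge less LOI = 250.0 g (summing oxide targets gives 250.0 g; with the basis standing at 250.0 g — a pure rounding effect).
Summing the batch: Σ batch = 356.8 g; Σ batch·LOI gives LOI loss = 106.8 g; yield, glass over the total, = 70.06%.

Batch per 250.0 g glass:
  H3BO3: 101.1 g
  Talc: 138.1 g
  Zircon: 21.06 g
  Li2CO3: 60.16 g
  Magnesium carbonate: 36.38 g
Total batch = 356.8 g; LOI loss = 106.8 g; yield = 70.06%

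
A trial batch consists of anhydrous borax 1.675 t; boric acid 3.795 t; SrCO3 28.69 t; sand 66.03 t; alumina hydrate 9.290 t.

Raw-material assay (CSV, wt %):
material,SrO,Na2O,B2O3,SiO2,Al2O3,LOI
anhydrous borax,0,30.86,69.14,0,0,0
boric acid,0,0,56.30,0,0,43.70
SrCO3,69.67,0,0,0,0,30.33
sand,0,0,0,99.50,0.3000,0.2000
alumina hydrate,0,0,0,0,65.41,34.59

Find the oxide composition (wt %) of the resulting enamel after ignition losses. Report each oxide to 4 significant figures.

Glass mass = 95.77 t (batch 109.5 − LOI 13.71).
Composition: SrO 20.87%, Na2O 0.5397%, B2O3 3.440%, SiO2 68.60%, Al2O3 6.552%

All internal work runs at full precision all the way through — in-progress results are displayed, with 4-significant-digit rounding, alongside each step — a single rounding finalizes every reported value; the derived quantities are recomputed in full precision (the totals, the yield, five oxide percentages, glass mass, LOI) from the batch weights at 95.77 t of glass as written in the problem or answer text.
Per-oxide mass from batch:
  SrO: 28.69·0.6967 = 19.99 t
  Na2O: 1.675·0.3086 = 0.5169 t
  B2O3: 1.675·0.6914 + 3.795·0.5630 = 3.295 t
  SiO2: 66.03·0.9950 = 65.70 t
  Al2O3: 66.03·0.003000 + 9.290·0.6541 = 6.275 t
LOI: 3.795·0.4370 + 28.69·0.3033 + 66.03·0.002000 + 9.290·0.3459 = 13.71 t
Glass = total batch minus LOI = 109.5 − 13.71 = 95.77 t (= Σ oxide masses)
each wt % is 100 × oxide ÷ glass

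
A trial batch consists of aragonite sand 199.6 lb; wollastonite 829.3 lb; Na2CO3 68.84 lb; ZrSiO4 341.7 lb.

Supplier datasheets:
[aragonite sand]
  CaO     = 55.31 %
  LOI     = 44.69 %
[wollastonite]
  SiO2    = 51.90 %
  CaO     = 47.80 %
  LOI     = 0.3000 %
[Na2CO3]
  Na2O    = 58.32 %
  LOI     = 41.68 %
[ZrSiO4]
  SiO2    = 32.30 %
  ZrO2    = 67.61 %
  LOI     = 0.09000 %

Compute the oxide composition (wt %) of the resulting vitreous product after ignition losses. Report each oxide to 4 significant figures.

Exact precision is maintained all the way through. The intermediate values are shown rounded to four significant figures — a single rounding produces each reported figure. Derived quantities, including the four compositions, net glass mass, totals, LOI, the yield, are recomputed using the weight values per 1319 lb of glass in exact precision, as given in the problem or answer text.
Mass of each oxide from the mix:
  SiO2: 829.3·0.5190 + 341.7·0.3230 = 540.8 lb
  ZrO2: 341.7·0.6761 = 231.0 lb
  CaO: 199.6·0.5531 + 829.3·0.4780 = 506.8 lb
  Na2O: 68.84·0.5832 = 40.15 lb
LOI: 199.6·0.4469 + 829.3·0.003000 + 68.84·0.4168 + 341.7·9.000e-04 = 120.7 lb
Net of LOI, the glass mass = 1439 − 120.7 = 1319 lb (equal to the oxide-mass sum)
each oxide over glass, ×100, is wt %

Glass mass = 1319 lb (batch 1439 − LOI 120.7).
Composition: SiO2 41.01%, ZrO2 17.52%, CaO 38.43%, Na2O 3.044%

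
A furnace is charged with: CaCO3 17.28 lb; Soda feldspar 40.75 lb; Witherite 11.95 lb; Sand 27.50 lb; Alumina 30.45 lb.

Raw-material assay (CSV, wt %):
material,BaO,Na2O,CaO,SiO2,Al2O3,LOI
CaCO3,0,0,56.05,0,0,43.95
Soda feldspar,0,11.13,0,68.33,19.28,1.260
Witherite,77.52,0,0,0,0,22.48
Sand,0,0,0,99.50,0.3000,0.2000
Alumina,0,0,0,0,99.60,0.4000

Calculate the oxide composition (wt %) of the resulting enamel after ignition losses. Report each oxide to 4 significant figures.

Glass mass = 117.0 lb (batch 127.9 − LOI 10.97).
Composition: BaO 7.920%, Na2O 3.878%, CaO 8.281%, SiO2 47.20%, Al2O3 32.72%

Each numeric step maintains exact precision from first step to last; in-progress results are printed (rounded to 4 significant digits) within the worked lines. Each reported value is rounded only once. The derived quantities are carried at full float precision (five oxide percentages, net glass mass, totals, yield, ignition loss) starting from the weights on 117.0 lb of glass as they appear in the question or the answer.
What the batch supplies per oxide:
  BaO: 11.95·0.7752 = 9.264 lb
  Na2O: 40.75·0.1113 = 4.535 lb
  CaO: 17.28·0.5605 = 9.685 lb
  SiO2: 40.75·0.6833 + 27.50·0.9950 = 55.21 lb
  Al2O3: 40.75·0.1928 + 27.50·0.003000 + 30.45·0.9960 = 38.27 lb
LOI: 17.28·0.4395 + 40.75·0.01260 + 11.95·0.2248 + 27.50·0.002000 + 30.45·0.004000 = 10.97 lb
batch − LOI leaves glass = 127.9 − 10.97 = 117.0 lb (= the summed oxide contributions)
oxide / glass × 100 gives the wt %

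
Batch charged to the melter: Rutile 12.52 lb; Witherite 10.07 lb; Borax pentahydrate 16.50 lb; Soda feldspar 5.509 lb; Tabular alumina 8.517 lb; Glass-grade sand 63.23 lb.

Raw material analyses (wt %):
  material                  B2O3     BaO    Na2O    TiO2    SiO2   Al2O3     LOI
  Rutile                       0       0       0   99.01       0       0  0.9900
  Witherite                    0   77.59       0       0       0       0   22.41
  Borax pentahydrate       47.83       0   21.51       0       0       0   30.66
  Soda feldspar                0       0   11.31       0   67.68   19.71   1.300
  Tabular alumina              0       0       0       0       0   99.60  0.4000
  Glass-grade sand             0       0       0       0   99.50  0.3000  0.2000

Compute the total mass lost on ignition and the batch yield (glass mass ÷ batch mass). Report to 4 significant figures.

LOI loss = 7.672 lb; glass = 108.7 lb; yield = 93.41%

The working math holds full float precision through the solve — values along the way are printed rounded to 4 significant digits in the working; each reported value takes exactly one rounding; all derived quantities are rebuilt starting from the weights for 108.7 lb of glass in full precision (the yield, the six compositions, glass mass, totals, LOI), precisely as stated by problem or answer.
Loss on ignition, line by line:
  Rutile: 12.52 × 0.009900 = 0.1239 lb
  Witherite: 10.07 × 0.2241 = 2.257 lb
  Borax pentahydrate: 16.50 × 0.3066 = 5.059 lb
  Soda feldspar: 5.509 × 0.01300 = 0.07162 lb
  Tabular alumina: 8.517 × 0.004000 = 0.03407 lb
  Glass-grade sand: 63.23 × 0.002000 = 0.1265 lb
Total LOI = 7.672 lb
Glass = batch − LOI = 116.3 − 7.672 = 108.7 lb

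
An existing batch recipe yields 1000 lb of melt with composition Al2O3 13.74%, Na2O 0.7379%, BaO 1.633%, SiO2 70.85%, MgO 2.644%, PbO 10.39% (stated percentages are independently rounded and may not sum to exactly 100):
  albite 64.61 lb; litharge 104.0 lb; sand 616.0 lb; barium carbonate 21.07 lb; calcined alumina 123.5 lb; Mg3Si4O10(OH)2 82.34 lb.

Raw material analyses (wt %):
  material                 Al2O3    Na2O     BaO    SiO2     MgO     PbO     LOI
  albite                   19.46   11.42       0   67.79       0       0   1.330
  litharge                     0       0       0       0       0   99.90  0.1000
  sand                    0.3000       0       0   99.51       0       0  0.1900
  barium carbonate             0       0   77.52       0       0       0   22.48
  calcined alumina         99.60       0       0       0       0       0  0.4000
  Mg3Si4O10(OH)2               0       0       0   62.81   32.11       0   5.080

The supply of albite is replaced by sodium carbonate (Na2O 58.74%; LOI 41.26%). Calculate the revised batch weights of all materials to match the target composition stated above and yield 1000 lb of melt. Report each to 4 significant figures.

The working math holds full float precision end to end; values along the way are printed (rounded to four significant figures) between the steps — a single rounding finalizes every reported number. All derived quantities (net glass mass, six oxide percentages, the yield, ignition loss, the totals) are computed at full precision starting from the weights on 1000 lb of glass as quoted within the problem or answer text.
Target masses of each oxide per 1000 lb melt:
  Al2O3: 13.74% × 1000 = 137.4 lb
  Na2O: 0.7379% × 1000 = 7.379 lb
  BaO: 1.633% × 1000 = 16.33 lb
  SiO2: 70.85% × 1000 = 708.5 lb
  MgO: 2.644% × 1000 = 26.44 lb
  PbO: 10.39% × 1000 = 103.9 lb
Sums-versus-targets review per the reported batch figures, on the stated basis (oxide sums agree with the targets within answer rounding):
  Al2O3: 660.0·0.003000 + 136.0·0.9960 = 137.4 lb (target 137.4 lb)
  Na2O: 12.56·0.5874 = 7.378 lb (target 7.379 lb)
  BaO: 21.07·0.7752 = 16.33 lb (target 16.33 lb)
  SiO2: 660.0·0.9951 + 82.34·0.6281 = 708.5 lb (target 708.5 lb)
  MgO: 82.34·0.3211 = 26.44 lb (target 26.44 lb)
  PbO: 104.0·0.9990 = 103.9 lb (target 103.9 lb)
Glass-mass bookkeeping: total batch − LOI = 1000 lb (oxide target masses add up to 999.9 lb; with the basis standing at 1000 lb — a pure rounding effect).
Summing the batch: Σ batch = 1016 lb; the LOI term Σ batch·LOI equals 16.00 lb; the yield ratio, glass ÷ batch: 98.42%.

Revised batch per 1000 lb melt:
  sodium carbonate: 12.56 lb
  litharge: 104.0 lb
  sand: 660.0 lb
  barium carbonate: 21.07 lb
  calcined alumina: 136.0 lb
  Mg3Si4O10(OH)2: 82.34 lb
Total batch = 1016 lb; LOI loss = 16.00 lb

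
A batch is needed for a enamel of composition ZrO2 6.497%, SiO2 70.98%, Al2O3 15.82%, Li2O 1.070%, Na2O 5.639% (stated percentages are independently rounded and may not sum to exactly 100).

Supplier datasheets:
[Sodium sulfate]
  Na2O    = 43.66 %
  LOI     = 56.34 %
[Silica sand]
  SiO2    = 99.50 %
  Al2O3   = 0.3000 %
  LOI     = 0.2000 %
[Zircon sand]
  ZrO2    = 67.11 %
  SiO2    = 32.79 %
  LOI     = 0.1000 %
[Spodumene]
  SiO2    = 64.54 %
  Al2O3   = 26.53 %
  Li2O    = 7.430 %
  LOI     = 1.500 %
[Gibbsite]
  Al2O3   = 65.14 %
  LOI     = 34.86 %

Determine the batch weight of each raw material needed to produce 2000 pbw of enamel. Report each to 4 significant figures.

Values along the way are rounded to four significant digits wherever printed — the working math runs at exact precision at every stage. A single rounding yields every reported result; all derived quantities are computed in full precision (yield, five oxide percentages, the totals, glass mass, LOI) starting from the weights for 2000 pbw of glass exactly as printed in the problem or answer text.
The oxide mass targets at 2000 pbw enamel:
  ZrO2: 6.497% × 2000 = 129.9 pbw
  SiO2: 70.98% × 2000 = 1420 pbw
  Al2O3: 15.82% × 2000 = 316.4 pbw
  Li2O: 1.070% × 2000 = 21.40 pbw
  Na2O: 5.639% × 2000 = 112.8 pbw
Per-oxide balance check on the weights just shown, for the quoted basis mass (each sum matches its target mass up to rounding of the answer):
  ZrO2: 193.6·0.6711 = 129.9 pbw (target 129.9 pbw)
  SiO2: 1176·0.9950 + 193.6·0.3279 + 288.0·0.6454 = 1419 pbw (target 1420 pbw)
  Al2O3: 1176·0.003000 + 288.0·0.2653 + 363.0·0.6514 = 316.4 pbw (target 316.4 pbw)
  Li2O: 288.0·0.07430 = 21.40 pbw (target 21.40 pbw)
  Na2O: 258.3·0.4366 = 112.8 pbw (target 112.8 pbw)
Glass-mass bookkeeping: total charge less LOI = 2000 pbw (per-oxide target masses sum to 2000 pbw; basis as stated: 2000 pbw — any gap is answer rounding).
Adding the batch up: Σ batch = 2279 pbw; LOI removed, Σ of batch·LOI: 278.9 pbw; yield: glass divided by total = 87.76%.

Batch per 2000 pbw enamel:
  Sodium sulfate: 258.3 pbw
  Silica sand: 1176 pbw
  Zircon sand: 193.6 pbw
  Spodumene: 288.0 pbw
  Gibbsite: 363.0 pbw
Total batch = 2279 pbw; LOI loss = 278.9 pbw; yield = 87.76%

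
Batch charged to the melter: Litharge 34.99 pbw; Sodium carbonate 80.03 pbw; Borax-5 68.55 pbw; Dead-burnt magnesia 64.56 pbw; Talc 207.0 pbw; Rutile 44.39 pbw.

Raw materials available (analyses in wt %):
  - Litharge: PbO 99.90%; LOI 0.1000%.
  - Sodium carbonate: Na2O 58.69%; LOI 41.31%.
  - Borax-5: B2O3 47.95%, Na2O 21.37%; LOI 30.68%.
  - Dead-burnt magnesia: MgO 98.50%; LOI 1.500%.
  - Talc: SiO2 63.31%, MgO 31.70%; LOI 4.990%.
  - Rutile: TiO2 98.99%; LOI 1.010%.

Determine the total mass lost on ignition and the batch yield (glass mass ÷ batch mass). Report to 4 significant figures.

The intermediate values are displayed rounded to four significant digits alongside each step — the whole derivation keeps exact precision end to end — exactly one rounding goes into each reported figure; all derived quantities (the six compositions, yield, the totals, LOI, net glass mass) are computed from the weighed amounts at 433.6 pbw of glass in full precision, as written in the problem or the answer.
Material-by-material LOI:
  Litharge: 34.99 × 0.001000 = 0.03499 pbw
  Sodium carbonate: 80.03 × 0.4131 = 33.06 pbw
  Borax-5: 68.55 × 0.3068 = 21.03 pbw
  Dead-burnt magnesia: 64.56 × 0.01500 = 0.9684 pbw
  Talc: 207.0 × 0.04990 = 10.33 pbw
  Rutile: 44.39 × 0.01010 = 0.4483 pbw
Total LOI = 65.87 pbw
Glass = batch − LOI = 499.5 − 65.87 = 433.6 pbw

LOI loss = 65.87 pbw; glass = 433.6 pbw; yield = 86.81%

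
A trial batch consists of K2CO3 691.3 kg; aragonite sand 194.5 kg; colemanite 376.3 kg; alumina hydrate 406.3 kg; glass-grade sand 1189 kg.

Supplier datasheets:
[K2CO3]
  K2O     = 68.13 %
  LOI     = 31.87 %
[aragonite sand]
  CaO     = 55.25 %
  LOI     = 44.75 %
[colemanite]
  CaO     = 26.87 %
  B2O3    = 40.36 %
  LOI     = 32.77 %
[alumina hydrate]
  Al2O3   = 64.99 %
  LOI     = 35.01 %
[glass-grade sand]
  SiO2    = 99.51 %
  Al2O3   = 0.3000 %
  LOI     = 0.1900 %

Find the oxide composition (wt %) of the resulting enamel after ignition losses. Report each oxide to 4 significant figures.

The working math carries full precision at each step; values along the way are printed rounded to four significant figures when written out; every reported number includes exactly one rounding; the derived quantities, which include net glass mass, the yield, LOI, five oxide percentages, the totals, are computed at exact precision, as set out in problem or answer, from the batch weights at 2282 kg of glass.
Delivered oxide masses:
  CaO: 194.5·0.5525 + 376.3·0.2687 = 208.6 kg
  SiO2: 1189·0.9951 = 1183 kg
  B2O3: 376.3·0.4036 = 151.9 kg
  K2O: 691.3·0.6813 = 471.0 kg
  Al2O3: 406.3·0.6499 + 1189·0.003000 = 267.6 kg
LOI: 691.3·0.3187 + 194.5·0.4475 + 376.3·0.3277 + 406.3·0.3501 + 1189·0.001900 = 575.2 kg
Glass mass = batch − LOI = 2857 − 575.2 = 2282 kg (= Σ oxide masses)
wt % = oxide mass / glass mass × 100

Glass mass = 2282 kg (batch 2857 − LOI 575.2).
Composition: CaO 9.139%, SiO2 51.84%, B2O3 6.655%, K2O 20.64%, Al2O3 11.73%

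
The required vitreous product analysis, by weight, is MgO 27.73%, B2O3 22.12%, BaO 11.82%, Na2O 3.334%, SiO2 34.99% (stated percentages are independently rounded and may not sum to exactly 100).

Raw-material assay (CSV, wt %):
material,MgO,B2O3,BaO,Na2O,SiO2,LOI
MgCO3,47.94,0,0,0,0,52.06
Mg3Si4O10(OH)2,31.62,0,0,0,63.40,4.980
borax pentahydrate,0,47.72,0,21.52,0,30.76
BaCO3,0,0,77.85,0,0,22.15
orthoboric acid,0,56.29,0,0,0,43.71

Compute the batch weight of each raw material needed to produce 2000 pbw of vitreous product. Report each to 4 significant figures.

Mid-chain values are shown (rounded to four significant figures) between the steps. All arithmetic runs at exact precision end to end; exactly one rounding goes into each reported figure. The derived quantities (glass mass, five oxide percentages, the yield, ignition loss, totals) are rebuilt in full float precision from the batch weights per 2000 pbw of glass as written in the problem or the answer.
The oxide mass targets at 2000 pbw vitreous product:
  MgO: 27.73% × 2000 = 554.6 pbw
  B2O3: 22.12% × 2000 = 442.4 pbw
  BaO: 11.82% × 2000 = 236.4 pbw
  Na2O: 3.334% × 2000 = 66.68 pbw
  SiO2: 34.99% × 2000 = 699.8 pbw
A balance pass over the oxides, using the reported weights, per the basis as stated (delivered sums recover each target modulo rounding of the values):
  MgO: 428.8·0.4794 + 1104·0.3162 = 554.7 pbw (target 554.6 pbw)
  B2O3: 309.9·0.4772 + 523.3·0.5629 = 442.4 pbw (target 442.4 pbw)
  BaO: 303.7·0.7785 = 236.4 pbw (target 236.4 pbw)
  Na2O: 309.9·0.2152 = 66.69 pbw (target 66.68 pbw)
  SiO2: 1104·0.6340 = 699.9 pbw (target 699.8 pbw)
Glass-mass closure: Σ batch − LOI loss = 2000 pbw (the targets, summed, come to 2000 pbw; against the stated basis, 2000 pbw — deltas are rounding alone).
Whole-batch sum: Σ batch = 2670 pbw; LOI removed, Σ of batch·LOI: 669.5 pbw; the yield ratio, glass ÷ batch: 74.92%.

Batch per 2000 pbw vitreous product:
  MgCO3: 428.8 pbw
  Mg3Si4O10(OH)2: 1104 pbw
  borax pentahydrate: 309.9 pbw
  BaCO3: 303.7 pbw
  orthoboric acid: 523.3 pbw
Total batch = 2670 pbw; LOI loss = 669.5 pbw; yield = 74.92%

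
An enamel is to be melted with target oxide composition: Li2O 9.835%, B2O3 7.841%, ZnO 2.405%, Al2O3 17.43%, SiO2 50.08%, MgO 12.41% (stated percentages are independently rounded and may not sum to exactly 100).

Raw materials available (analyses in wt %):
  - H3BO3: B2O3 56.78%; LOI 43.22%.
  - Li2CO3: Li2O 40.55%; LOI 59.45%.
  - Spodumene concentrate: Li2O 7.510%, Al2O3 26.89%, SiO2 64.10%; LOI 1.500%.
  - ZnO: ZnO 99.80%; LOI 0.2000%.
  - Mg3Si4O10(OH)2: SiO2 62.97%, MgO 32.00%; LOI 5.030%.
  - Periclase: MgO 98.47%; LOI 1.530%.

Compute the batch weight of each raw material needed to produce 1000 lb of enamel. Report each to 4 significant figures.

Every computation maintains full precision at every stage; working values appear, rounded to four significant figures, as written — a single rounding finalizes every reported value; derived quantities, including totals, glass mass, the six compositions, the yield, LOI, are computed from the batch weights on 1000 lb of glass at full precision, as they appear in the question or the answer.
Oxide-by-oxide targets in 1000 lb enamel:
  Li2O: 9.835% × 1000 = 98.35 lb
  B2O3: 7.841% × 1000 = 78.41 lb
  ZnO: 2.405% × 1000 = 24.05 lb
  Al2O3: 17.43% × 1000 = 174.3 lb
  SiO2: 50.08% × 1000 = 500.8 lb
  MgO: 12.41% × 1000 = 124.1 lb
Sums-versus-targets review given the weights on record, under the basis named above (sums match the target masses within answer rounding):
  Li2O: 122.5·0.4055 + 648.2·0.07510 = 98.35 lb (target 98.35 lb)
  B2O3: 138.1·0.5678 = 78.41 lb (target 78.41 lb)
  ZnO: 24.10·0.9980 = 24.05 lb (target 24.05 lb)
  Al2O3: 648.2·0.2689 = 174.3 lb (target 174.3 lb)
  SiO2: 648.2·0.6410 + 135.5·0.6297 = 500.8 lb (target 500.8 lb)
  MgO: 135.5·0.3200 + 82.00·0.9847 = 124.1 lb (target 124.1 lb)
Glass-mass sanity pass: the batch minus its LOI: 1000 lb (the targets, summed, come to 1000 lb; stated basis 1000 lb — differing by rounding only).
Total batch = Σ batch = 1150 lb; LOI loss = Σ batch·LOI = 150.4 lb; yield = glass ÷ total batch = 86.93%.

Batch per 1000 lb enamel:
  H3BO3: 138.1 lb
  Li2CO3: 122.5 lb
  Spodumene concentrate: 648.2 lb
  ZnO: 24.10 lb
  Mg3Si4O10(OH)2: 135.5 lb
  Periclase: 82.00 lb
Total batch = 1150 lb; LOI loss = 150.4 lb; yield = 86.93%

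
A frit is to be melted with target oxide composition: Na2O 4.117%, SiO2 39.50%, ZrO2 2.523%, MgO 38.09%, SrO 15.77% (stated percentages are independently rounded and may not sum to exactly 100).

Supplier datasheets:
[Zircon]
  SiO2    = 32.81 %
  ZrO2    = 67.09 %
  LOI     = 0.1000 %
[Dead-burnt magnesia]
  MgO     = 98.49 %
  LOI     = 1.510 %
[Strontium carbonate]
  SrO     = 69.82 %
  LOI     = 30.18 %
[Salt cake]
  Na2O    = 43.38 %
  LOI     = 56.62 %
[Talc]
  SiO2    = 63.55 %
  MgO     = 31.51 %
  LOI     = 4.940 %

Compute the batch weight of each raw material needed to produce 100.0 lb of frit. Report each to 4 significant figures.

Batch per 100.0 lb frit:
  Zircon: 3.761 lb
  Dead-burnt magnesia: 19.41 lb
  Strontium carbonate: 22.59 lb
  Salt cake: 9.491 lb
  Talc: 60.21 lb
Total batch = 115.5 lb; LOI loss = 15.46 lb; yield = 86.61%

The intermediate values are shown with 4-significant-figure rounding in the printout — all internal work holds full precision through every step — every reported number takes exactly one rounding. Derived quantities (totals, the yield, LOI, five oxide percentages, net glass mass) are recomputed from the weighed amounts at 100.0 lb of glass at full precision, precisely as stated by the question or the answer.
The oxide mass targets at 100.0 lb frit:
  Na2O: 4.117% × 100.0 = 4.117 lb
  SiO2: 39.50% × 100.0 = 39.50 lb
  ZrO2: 2.523% × 100.0 = 2.523 lb
  MgO: 38.09% × 100.0 = 38.09 lb
  SrO: 15.77% × 100.0 = 15.77 lb
Verifying the oxide balance using the reported weights, at the basis given (each sum matches its target mass once rounding is allowed for):
  Na2O: 9.491·0.4338 = 4.117 lb (target 4.117 lb)
  SiO2: 3.761·0.3281 + 60.21·0.6355 = 39.50 lb (target 39.50 lb)
  ZrO2: 3.761·0.6709 = 2.523 lb (target 2.523 lb)
  MgO: 19.41·0.9849 + 60.21·0.3151 = 38.09 lb (target 38.09 lb)
  SrO: 22.59·0.6982 = 15.77 lb (target 15.77 lb)
Auditing the glass mass value: whole batch net of LOI = 100.0 lb (per-oxide target masses sum to 100.0 lb; versus the stated basis of 100.0 lb — any gap is answer rounding).
Total batch = Σ batch = 115.5 lb; the LOI term Σ batch·LOI equals 15.46 lb; yield = glass ÷ total batch = 86.61%.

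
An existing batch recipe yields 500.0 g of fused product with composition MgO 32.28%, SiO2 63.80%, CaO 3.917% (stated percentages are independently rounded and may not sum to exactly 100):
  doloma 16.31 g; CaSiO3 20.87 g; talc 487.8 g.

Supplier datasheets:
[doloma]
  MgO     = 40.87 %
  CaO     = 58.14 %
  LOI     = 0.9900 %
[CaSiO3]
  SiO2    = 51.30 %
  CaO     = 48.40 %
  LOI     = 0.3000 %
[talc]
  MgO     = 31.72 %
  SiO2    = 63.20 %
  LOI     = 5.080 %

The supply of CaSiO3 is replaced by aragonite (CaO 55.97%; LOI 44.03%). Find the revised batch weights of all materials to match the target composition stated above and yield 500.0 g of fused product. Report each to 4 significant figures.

Revised batch per 500.0 g fused product:
  doloma: 3.167 g
  aragonite: 31.70 g
  talc: 504.7 g
Total batch = 539.6 g; LOI loss = 39.63 g

Intermediates appear with 4-significant-figure rounding in the working; the whole derivation holds full precision in all steps. Each reported result is rounded once only; derived quantities are carried in full float precision (the totals, LOI, the three compositions, glass mass, yield) starting from the weights for 500.0 g of glass, as quoted within the question or the answer.
Oxide mass targets, per 500.0 g fused product:
  MgO: 32.28% × 500.0 = 161.4 g
  SiO2: 63.80% × 500.0 = 319.0 g
  CaO: 3.917% × 500.0 = 19.58 g
Sums-versus-targets review using the reported weights, relative to the basis at hand (target by target, the sums agree modulo rounding of the values):
  MgO: 3.167·0.4087 + 504.7·0.3172 = 161.4 g (target 161.4 g)
  SiO2: 504.7·0.6320 = 319.0 g (target 319.0 g)
  CaO: 3.167·0.5814 + 31.70·0.5597 = 19.58 g (target 19.58 g)
Glass-mass closure: batch Σ − ignition loss = 499.9 g (summing oxide targets gives 500.0 g; the stated basis being 500.0 g — gaps are rounding artifacts).
Summing the batch: Σ batch = 539.6 g; Σ batch·LOI gives LOI loss = 39.63 g; glass ÷ batch gives a yield of 92.66%.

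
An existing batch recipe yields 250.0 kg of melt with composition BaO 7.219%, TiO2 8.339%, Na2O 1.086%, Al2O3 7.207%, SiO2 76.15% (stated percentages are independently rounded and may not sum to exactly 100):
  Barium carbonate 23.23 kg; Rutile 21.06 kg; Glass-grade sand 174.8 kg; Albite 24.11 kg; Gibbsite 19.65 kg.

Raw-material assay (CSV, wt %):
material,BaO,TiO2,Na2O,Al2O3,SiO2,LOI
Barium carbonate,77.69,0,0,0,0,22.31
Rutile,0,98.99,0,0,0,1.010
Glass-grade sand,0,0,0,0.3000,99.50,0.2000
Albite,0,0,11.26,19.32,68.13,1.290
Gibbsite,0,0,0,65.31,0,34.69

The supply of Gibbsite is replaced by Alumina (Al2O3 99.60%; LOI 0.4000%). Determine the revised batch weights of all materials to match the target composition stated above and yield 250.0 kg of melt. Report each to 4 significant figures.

Working values appear (rounded to 4 significant digits) when written out. The working math maintains full float precision from first step to last — exactly one rounding lands on every reported figure — all derived quantities are re-derived starting from the weights per 250.0 kg of glass at exact precision (five oxide percentages, LOI, glass mass, totals, the yield), exactly as printed in the problem or answer text.
Oxide-by-oxide targets in 250.0 kg melt:
  BaO: 7.219% × 250.0 = 18.05 kg
  TiO2: 8.339% × 250.0 = 20.85 kg
  Na2O: 1.086% × 250.0 = 2.715 kg
  Al2O3: 7.207% × 250.0 = 18.02 kg
  SiO2: 76.15% × 250.0 = 190.4 kg
Balance tally, oxide-wise, using the reported weights, relative to the basis at hand (target by target, the sums agree once rounding is allowed for):
  BaO: 23.23·0.7769 = 18.05 kg (target 18.05 kg)
  TiO2: 21.06·0.9899 = 20.85 kg (target 20.85 kg)
  Na2O: 24.11·0.1126 = 2.715 kg (target 2.715 kg)
  Al2O3: 174.8·0.003000 + 24.11·0.1932 + 12.89·0.9960 = 18.02 kg (target 18.02 kg)
  SiO2: 174.8·0.9950 + 24.11·0.6813 = 190.4 kg (target 190.4 kg)
Glass-mass bookkeeping: total charge less LOI = 250.0 kg (oxide target masses add up to 250.0 kg; the stated basis being 250.0 kg — deltas are rounding alone).
Summing the batch: Σ batch = 256.1 kg; loss to ignition Σ batch·LOI = 6.107 kg; the yield ratio, glass ÷ batch: 97.62%.

Revised batch per 250.0 kg melt:
  Barium carbonate: 23.23 kg
  Rutile: 21.06 kg
  Glass-grade sand: 174.8 kg
  Albite: 24.11 kg
  Alumina: 12.89 kg
Total batch = 256.1 kg; LOI loss = 6.107 kg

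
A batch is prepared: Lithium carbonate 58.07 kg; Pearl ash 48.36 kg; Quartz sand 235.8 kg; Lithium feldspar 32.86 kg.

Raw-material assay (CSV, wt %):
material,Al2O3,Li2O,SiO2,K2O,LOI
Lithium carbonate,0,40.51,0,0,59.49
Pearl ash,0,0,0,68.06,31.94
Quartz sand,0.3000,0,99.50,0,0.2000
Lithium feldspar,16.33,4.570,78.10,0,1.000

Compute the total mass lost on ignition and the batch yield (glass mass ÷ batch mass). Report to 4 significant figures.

All arithmetic holds exact precision throughout; working values appear (rounded to four significant digits) at each printed step. Exactly one rounding is applied to every reported result — all derived quantities, including ignition loss, yield, totals, the four compositions, glass mass, are rebuilt from the batch weights for 324.3 kg of glass in full precision, precisely as stated by question or answer.
Ignition loss by material:
  Lithium carbonate: 58.07 × 0.5949 = 34.55 kg
  Pearl ash: 48.36 × 0.3194 = 15.45 kg
  Quartz sand: 235.8 × 0.002000 = 0.4716 kg
  Lithium feldspar: 32.86 × 0.01000 = 0.3286 kg
Total LOI = 50.79 kg
Glass = batch − LOI = 375.1 − 50.79 = 324.3 kg

LOI loss = 50.79 kg; glass = 324.3 kg; yield = 86.46%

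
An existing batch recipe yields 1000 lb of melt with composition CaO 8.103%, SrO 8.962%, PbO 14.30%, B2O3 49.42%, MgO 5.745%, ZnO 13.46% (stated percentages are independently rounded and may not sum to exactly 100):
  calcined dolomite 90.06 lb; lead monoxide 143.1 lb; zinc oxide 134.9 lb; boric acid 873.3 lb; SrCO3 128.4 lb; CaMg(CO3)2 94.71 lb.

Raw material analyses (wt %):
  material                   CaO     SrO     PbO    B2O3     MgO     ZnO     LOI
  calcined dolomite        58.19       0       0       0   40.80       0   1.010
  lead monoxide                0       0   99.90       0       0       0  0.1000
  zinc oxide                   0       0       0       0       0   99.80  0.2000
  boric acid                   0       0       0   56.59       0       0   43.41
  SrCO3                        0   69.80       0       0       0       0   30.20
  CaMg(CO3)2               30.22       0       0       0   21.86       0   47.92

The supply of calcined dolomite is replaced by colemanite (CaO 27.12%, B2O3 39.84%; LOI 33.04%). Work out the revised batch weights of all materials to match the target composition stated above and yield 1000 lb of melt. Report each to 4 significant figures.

Full precision is held throughout. Values along the way are displayed rounded to four significant figures when written out; each reported number sees exactly one rounding; derived quantities, including LOI, the six compositions, net glass mass, the yield, the totals, are computed using the weight values at 1000 lb of glass at full precision exactly as shown in the question or the answer.
Oxide mass targets, per 1000 lb melt:
  CaO: 8.103% × 1000 = 81.03 lb
  SrO: 8.962% × 1000 = 89.62 lb
  PbO: 14.30% × 1000 = 143.0 lb
  B2O3: 49.42% × 1000 = 494.2 lb
  MgO: 5.745% × 1000 = 57.45 lb
  ZnO: 13.46% × 1000 = 134.6 lb
Mass-balance tally per oxide per the reported batch figures, for the quoted basis mass (every target is met by its sum given rounding of the digits):
  CaO: 5.934·0.2712 + 262.8·0.3022 = 81.03 lb (target 81.03 lb)
  SrO: 128.4·0.6980 = 89.62 lb (target 89.62 lb)
  PbO: 143.1·0.9990 = 143.0 lb (target 143.0 lb)
  B2O3: 5.934·0.3984 + 869.1·0.5659 = 494.2 lb (target 494.2 lb)
  MgO: 262.8·0.2186 = 57.45 lb (target 57.45 lb)
  ZnO: 134.9·0.9980 = 134.6 lb (target 134.6 lb)
The glass-mass cross-check: the batch minus its LOI: 999.9 lb (per-oxide target masses sum to 999.9 lb; stated basis 1000 lb — differing by rounding only).
Adding the batch up: Σ batch = 1544 lb; Σ batch·LOI gives LOI loss = 544.4 lb; yield = glass ÷ total batch = 64.75%.

Revised batch per 1000 lb melt:
  colemanite: 5.934 lb
  lead monoxide: 143.1 lb
  zinc oxide: 134.9 lb
  boric acid: 869.1 lb
  SrCO3: 128.4 lb
  CaMg(CO3)2: 262.8 lb
Total batch = 1544 lb; LOI loss = 544.4 lb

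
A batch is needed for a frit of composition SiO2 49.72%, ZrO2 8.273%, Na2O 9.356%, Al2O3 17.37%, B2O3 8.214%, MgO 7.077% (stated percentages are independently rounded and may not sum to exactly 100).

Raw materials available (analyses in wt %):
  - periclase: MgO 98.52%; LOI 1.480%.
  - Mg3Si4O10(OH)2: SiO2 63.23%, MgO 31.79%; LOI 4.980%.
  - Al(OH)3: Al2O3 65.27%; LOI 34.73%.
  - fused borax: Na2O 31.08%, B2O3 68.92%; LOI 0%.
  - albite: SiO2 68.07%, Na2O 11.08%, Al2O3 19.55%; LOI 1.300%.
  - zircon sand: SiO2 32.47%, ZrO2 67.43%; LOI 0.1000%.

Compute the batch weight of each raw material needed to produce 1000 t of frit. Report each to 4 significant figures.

Full float precision is held in every operation; working values appear (rounded to 4 significant figures) at each printed step; each reported number carries a single rounding; the derived quantities are recomputed starting from the weights for 1000 t of glass in full precision (the yield, ignition loss, the totals, glass mass, the six compositions) exactly as shown in the question or the answer.
Oxide-by-oxide targets in 1000 t frit:
  SiO2: 49.72% × 1000 = 497.2 t
  ZrO2: 8.273% × 1000 = 82.73 t
  Na2O: 9.356% × 1000 = 93.56 t
  Al2O3: 17.37% × 1000 = 173.7 t
  B2O3: 8.214% × 1000 = 82.14 t
  MgO: 7.077% × 1000 = 70.77 t
Mass-balance tally per oxide applying the batch weights above, at the basis given (sum by sum, the targets are met within answer rounding):
  SiO2: 174.2·0.6323 + 510.1·0.6807 + 122.7·0.3247 = 497.2 t (target 497.2 t)
  ZrO2: 122.7·0.6743 = 82.74 t (target 82.73 t)
  Na2O: 119.2·0.3108 + 510.1·0.1108 = 93.57 t (target 93.56 t)
  Al2O3: 113.3·0.6527 + 510.1·0.1955 = 173.7 t (target 173.7 t)
  B2O3: 119.2·0.6892 = 82.15 t (target 82.14 t)
  MgO: 15.63·0.9852 + 174.2·0.3179 = 70.78 t (target 70.77 t)
The glass-mass cross-check: the batch minus its LOI: 1000 t (oxide target masses add up to 1000 t; stated basis 1000 t — gaps are rounding artifacts).
Batch total: Σ batch = 1055 t; loss to ignition Σ batch·LOI = 55.01 t; as yield: glass ÷ batch → 94.79%.

Batch per 1000 t frit:
  periclase: 15.63 t
  Mg3Si4O10(OH)2: 174.2 t
  Al(OH)3: 113.3 t
  fused borax: 119.2 t
  albite: 510.1 t
  zircon sand: 122.7 t
Total batch = 1055 t; LOI loss = 55.01 t; yield = 94.79%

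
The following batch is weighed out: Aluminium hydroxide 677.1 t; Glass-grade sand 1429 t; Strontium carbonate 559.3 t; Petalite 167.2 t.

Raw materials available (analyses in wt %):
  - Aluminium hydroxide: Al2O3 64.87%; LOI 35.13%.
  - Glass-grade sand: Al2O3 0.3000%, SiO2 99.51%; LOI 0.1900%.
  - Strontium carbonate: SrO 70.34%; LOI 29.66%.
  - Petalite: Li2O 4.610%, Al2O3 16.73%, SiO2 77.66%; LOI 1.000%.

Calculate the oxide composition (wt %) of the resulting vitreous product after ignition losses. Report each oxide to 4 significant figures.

Exact precision is carried in every operation. Working values appear (rounded to four significant digits) in the working — each reported number is rounded only once; all derived quantities are rebuilt starting from the weights on 2424 t of glass at full precision (net glass mass, LOI, the yield, the four compositions, totals) as written in question or answer.
What the batch supplies per oxide:
  Li2O: 167.2·0.04610 = 7.708 t
  SrO: 559.3·0.7034 = 393.4 t
  Al2O3: 677.1·0.6487 + 1429·0.003000 + 167.2·0.1673 = 471.5 t
  SiO2: 1429·0.9951 + 167.2·0.7766 = 1552 t
LOI: 677.1·0.3513 + 1429·0.001900 + 559.3·0.2966 + 167.2·0.01000 = 408.1 t
batch − LOI leaves glass = 2833 − 408.1 = 2424 t (equal to the oxide-mass sum)
oxide / glass × 100 gives the wt %

Glass mass = 2424 t (batch 2833 − LOI 408.1).
Composition: Li2O 0.3179%, SrO 16.23%, Al2O3 19.45%, SiO2 64.01%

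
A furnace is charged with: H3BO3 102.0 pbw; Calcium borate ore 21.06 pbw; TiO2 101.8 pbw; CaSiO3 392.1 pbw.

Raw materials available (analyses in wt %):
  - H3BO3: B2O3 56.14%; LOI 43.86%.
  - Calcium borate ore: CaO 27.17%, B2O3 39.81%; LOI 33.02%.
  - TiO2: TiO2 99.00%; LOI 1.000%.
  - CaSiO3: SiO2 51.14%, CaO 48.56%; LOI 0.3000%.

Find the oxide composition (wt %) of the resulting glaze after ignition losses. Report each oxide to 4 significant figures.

Working values appear with 4-significant-figure rounding as written; each numeric step runs at full float precision from start to finish — every reported result undergoes a single rounding; the derived quantities (the totals, ignition loss, net glass mass, yield, the four compositions) are rebuilt at full precision using the weight values on 563.1 pbw of glass exactly as printed in question or answer.
Oxide masses out of the charge:
  SiO2: 392.1·0.5114 = 200.5 pbw
  CaO: 21.06·0.2717 + 392.1·0.4856 = 196.1 pbw
  TiO2: 101.8·0.9900 = 100.8 pbw
  B2O3: 102.0·0.5614 + 21.06·0.3981 = 65.65 pbw
LOI: 102.0·0.4386 + 21.06·0.3302 + 101.8·0.01000 + 392.1·0.003000 = 53.89 pbw
Glass = total batch minus LOI = 617.0 − 53.89 = 563.1 pbw (equal to the oxide-mass sum)
wt % = 100 × oxide mass / glass mass

Glass mass = 563.1 pbw (batch 617.0 − LOI 53.89).
Composition: SiO2 35.61%, CaO 34.83%, TiO2 17.90%, B2O3 11.66%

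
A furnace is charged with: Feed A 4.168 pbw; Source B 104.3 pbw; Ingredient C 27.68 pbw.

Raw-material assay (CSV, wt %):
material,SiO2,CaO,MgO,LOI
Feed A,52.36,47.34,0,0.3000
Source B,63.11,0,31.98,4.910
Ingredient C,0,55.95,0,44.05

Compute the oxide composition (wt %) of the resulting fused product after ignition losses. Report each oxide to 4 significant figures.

Mid-chain values appear rounded off to 4 significant figures between the steps. The working math runs at exact precision through the solve. Exactly one rounding goes into each reported result; all derived quantities are re-derived starting from the weights for 118.8 pbw of glass in full precision (the three compositions, LOI, glass mass, yield, the totals), as given in problem or answer.
Oxide-by-oxide delivered mass:
  SiO2: 4.168·0.5236 + 104.3·0.6311 = 68.01 pbw
  CaO: 4.168·0.4734 + 27.68·0.5595 = 17.46 pbw
  MgO: 104.3·0.3198 = 33.36 pbw
LOI: 4.168·0.003000 + 104.3·0.04910 + 27.68·0.4405 = 17.33 pbw
The glass mass, total less LOI, = 136.1 − 17.33 = 118.8 pbw (the oxide masses sum to this)
each oxide over glass, ×100, is wt %

Glass mass = 118.8 pbw (batch 136.1 − LOI 17.33).
Composition: SiO2 57.23%, CaO 14.69%, MgO 28.07%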